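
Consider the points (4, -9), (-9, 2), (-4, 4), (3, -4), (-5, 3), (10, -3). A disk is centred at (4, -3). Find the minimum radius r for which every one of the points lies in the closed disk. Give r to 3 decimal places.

The required radius is the distance from (4, -3) to the farthest point.
Squared distances: 36, 194, 113, 2, 117, 36.
Maximum is 194, attained at (-9, 2).
r = √194 ≈ 13.928.

13.928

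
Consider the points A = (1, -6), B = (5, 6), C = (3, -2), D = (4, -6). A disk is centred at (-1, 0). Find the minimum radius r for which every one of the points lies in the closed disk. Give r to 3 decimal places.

8.485

The required radius is the distance from (-1, 0) to the farthest point.
Squared distances: 40, 72, 20, 61.
Maximum is 72, attained at B.
r = √72 ≈ 8.485.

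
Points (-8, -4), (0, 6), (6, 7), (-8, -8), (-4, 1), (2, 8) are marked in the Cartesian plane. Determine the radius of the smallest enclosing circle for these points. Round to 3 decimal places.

10.259

A smallest enclosing disk is always determined by at most three of the input points on its boundary.
The farthest pair is (6, 7)–(-8, -8) with squared distance 421. The circle on this segment as diameter has centre (-1, -0.5) and r² = 421/4 = 105.25.
Check (-8, -4): distance² to centre = 61.25 ≤ 105.25, so it lies inside.
All remaining points lie in this disk, and no smaller disk contains both endpoints, so this is the minimum enclosing circle.
r = √(105.25) ≈ 10.259.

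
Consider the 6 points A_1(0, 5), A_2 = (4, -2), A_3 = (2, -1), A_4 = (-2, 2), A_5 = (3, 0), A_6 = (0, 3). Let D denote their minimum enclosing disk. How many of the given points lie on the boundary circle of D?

The farthest pair is A_1–A_2 with squared distance 65. The circle on this segment as diameter has centre (2, 1.5) and r² = 65/4 = 16.25.
Check A_3: distance² to centre = 6.25 ≤ 16.25, so it lies inside.
All remaining points lie in this disk, and no smaller disk contains both endpoints, so this is the minimum enclosing circle.
The points at distance exactly r from the centre are A_1, A_2, A_4 — 3 points.

3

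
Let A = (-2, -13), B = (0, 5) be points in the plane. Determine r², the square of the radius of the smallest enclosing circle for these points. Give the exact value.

82

The smallest circle enclosing two points has them as diameter endpoints.
Centre = midpoint = (-1, -4); r² = |AB|²/4 = 328/4 = 82.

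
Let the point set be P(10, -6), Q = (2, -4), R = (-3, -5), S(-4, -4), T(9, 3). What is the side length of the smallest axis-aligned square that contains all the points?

14

The bounding box has width 14 and height 9.
An axis-aligned square enclosing the set must have side ≥ max(width, height).
So the minimum side is max(14, 9) = 14.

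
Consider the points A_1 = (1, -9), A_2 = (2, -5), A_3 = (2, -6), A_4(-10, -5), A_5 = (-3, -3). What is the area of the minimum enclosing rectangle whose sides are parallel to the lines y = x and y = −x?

90

In coordinates u = x + y, v = x − y the rectangle is axis-aligned; the map (x,y)→(u,v) scales areas by 2.
u-values: -8, -3, -4, -15, -6; range = -3 − (-15) = 12.
v-values: 10, 7, 8, -5, 0; range = 10 − (-5) = 15.
Area = (12 × 15) / 2 = 90.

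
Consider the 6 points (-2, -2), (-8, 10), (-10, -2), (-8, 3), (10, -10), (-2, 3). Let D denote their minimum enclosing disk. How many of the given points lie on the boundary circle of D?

2

A smallest enclosing disk is always determined by at most three of the input points on its boundary.
The farthest pair is (-8, 10)–(10, -10) with squared distance 724. The circle on this segment as diameter has centre (1, 0) and r² = 724/4 = 181.
Check (-2, -2): distance² to centre = 13 ≤ 181, so it lies inside.
All remaining points lie in this disk, and no smaller disk contains both endpoints, so this is the minimum enclosing circle.
The points at distance exactly r from the centre are (-8, 10), (10, -10) — 2 points.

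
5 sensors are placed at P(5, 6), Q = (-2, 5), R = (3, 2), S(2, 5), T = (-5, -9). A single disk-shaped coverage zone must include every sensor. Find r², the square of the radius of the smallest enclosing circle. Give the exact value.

The farthest pair is P–T with squared distance 325. The circle on this segment as diameter has centre (0, -1.5) and r² = 325/4 = 81.25.
Check Q: distance² to centre = 46.25 ≤ 81.25, so it lies inside.
All remaining points lie in this disk, and no smaller disk contains both endpoints, so this is the minimum enclosing circle.

81.25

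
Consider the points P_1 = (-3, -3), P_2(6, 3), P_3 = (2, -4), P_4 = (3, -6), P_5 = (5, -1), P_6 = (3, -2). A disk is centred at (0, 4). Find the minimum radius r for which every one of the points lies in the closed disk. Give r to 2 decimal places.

The required radius is the distance from (0, 4) to the farthest point.
Squared distances: 58, 37, 68, 109, 50, 45.
Maximum is 109, attained at P_4.
r = √109 ≈ 10.44.

10.44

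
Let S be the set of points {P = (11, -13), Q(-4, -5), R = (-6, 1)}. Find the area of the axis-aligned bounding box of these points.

x ranges over [-6, 11], width 17.
y ranges over [-13, 1], height 14.
Area = 17 × 14 = 238.

238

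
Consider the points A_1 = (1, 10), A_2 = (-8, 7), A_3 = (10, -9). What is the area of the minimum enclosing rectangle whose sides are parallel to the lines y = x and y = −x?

204

In coordinates u = x + y, v = x − y the rectangle is axis-aligned; the map (x,y)→(u,v) scales areas by 2.
u-values: 11, -1, 1; range = 11 − (-1) = 12.
v-values: -9, -15, 19; range = 19 − (-15) = 34.
Area = (12 × 34) / 2 = 204.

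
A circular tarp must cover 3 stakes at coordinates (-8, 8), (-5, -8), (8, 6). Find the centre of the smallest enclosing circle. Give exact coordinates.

(-0.74, 1.08)

Call the three points A, B, C in the order given.
Side lengths²: AB² = 265, AC² = 260, BC² = 365.
Since BC² = 365 < 265 + 260 = 525, the triangle is acute, so the smallest enclosing circle is the circumcircle.
Circumcentre = (-0.74, 1.08), r² = 100.594.
Centre = (-0.74, 1.08).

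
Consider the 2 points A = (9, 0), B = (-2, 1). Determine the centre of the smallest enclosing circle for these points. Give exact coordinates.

(3.5, 0.5)

The smallest circle enclosing two points has them as diameter endpoints.
Centre = midpoint = (3.5, 0.5); r² = |AB|²/4 = 122/4 = 30.5.
Centre = (3.5, 0.5).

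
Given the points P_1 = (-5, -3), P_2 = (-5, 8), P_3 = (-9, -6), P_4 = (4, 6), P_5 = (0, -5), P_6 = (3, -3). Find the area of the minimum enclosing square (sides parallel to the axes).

The bounding box has width 13 and height 14.
An axis-aligned square enclosing the set must have side ≥ max(width, height).
So the minimum side is max(13, 14) = 14.
Area = 14² = 196.

196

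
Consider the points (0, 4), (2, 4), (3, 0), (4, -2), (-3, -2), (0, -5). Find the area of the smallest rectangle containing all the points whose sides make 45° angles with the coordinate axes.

In coordinates u = x + y, v = x − y the rectangle is axis-aligned; the map (x,y)→(u,v) scales areas by 2.
u-values: 4, 6, 3, 2, -5, -5; range = 6 − (-5) = 11.
v-values: -4, -2, 3, 6, -1, 5; range = 6 − (-4) = 10.
Area = (11 × 10) / 2 = 55.

55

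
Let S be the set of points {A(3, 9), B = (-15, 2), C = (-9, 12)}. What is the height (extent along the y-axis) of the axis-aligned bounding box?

10

max y = 12, min y = 2, so height = 10.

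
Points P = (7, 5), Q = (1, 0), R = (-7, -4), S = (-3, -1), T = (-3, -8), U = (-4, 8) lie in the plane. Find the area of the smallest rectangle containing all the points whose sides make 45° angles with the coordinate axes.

195.5

In coordinates u = x + y, v = x − y the rectangle is axis-aligned; the map (x,y)→(u,v) scales areas by 2.
u-values: 12, 1, -11, -4, -11, 4; range = 12 − (-11) = 23.
v-values: 2, 1, -3, -2, 5, -12; range = 5 − (-12) = 17.
Area = (23 × 17) / 2 = 195.5.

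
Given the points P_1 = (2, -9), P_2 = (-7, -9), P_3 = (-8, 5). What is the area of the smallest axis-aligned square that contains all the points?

The bounding box has width 10 and height 14.
An axis-aligned square enclosing the set must have side ≥ max(width, height).
So the minimum side is max(10, 14) = 14.
Area = 14² = 196.

196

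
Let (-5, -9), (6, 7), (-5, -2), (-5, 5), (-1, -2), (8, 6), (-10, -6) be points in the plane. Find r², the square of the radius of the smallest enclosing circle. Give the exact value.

117

By Welzl's lemma the MEC is supported by two points (diametrically opposite) or three points (on a circumcircle).
The farthest pair is (8, 6)–(-10, -6) with squared distance 468. The circle on this segment as diameter has centre (-1, 0) and r² = 468/4 = 117.
Check (-5, -9): distance² to centre = 97 ≤ 117, so it lies inside.
All remaining points lie in this disk, and no smaller disk contains both endpoints, so this is the minimum enclosing circle.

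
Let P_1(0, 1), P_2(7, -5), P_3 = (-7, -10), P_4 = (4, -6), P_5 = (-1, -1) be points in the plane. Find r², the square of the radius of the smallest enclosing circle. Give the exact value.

The minimum enclosing circle of a finite set is fixed by two of the points (as a diameter) or three (as a circumcircle).
The minimum enclosing circle is determined by three boundary points: P_1, P_2, P_3.
Their circumcentre is (-5/14, -6.5) with r² = 5525/98.
The farthest remaining point P_5 is at distance² 3005/98 ≤ 5525/98.

5525/98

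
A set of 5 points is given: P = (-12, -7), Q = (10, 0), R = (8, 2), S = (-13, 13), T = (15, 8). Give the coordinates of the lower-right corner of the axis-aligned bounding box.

x-range [-13, 15], y-range [-7, 13].
The lower-right corner is (15, -7).

(15, -7)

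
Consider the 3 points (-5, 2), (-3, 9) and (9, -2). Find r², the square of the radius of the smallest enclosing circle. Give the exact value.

66.25

Call the three points A, B, C in the order given.
Side lengths²: AB² = 53, AC² = 212, BC² = 265.
Since BC² = 265 ≥ 212 + 53 = 265, the angle opposite BC is not acute, so the smallest enclosing circle has BC as diameter.
Centre = midpoint of BC = (3, 3.5), r² = 265/4 = 66.25.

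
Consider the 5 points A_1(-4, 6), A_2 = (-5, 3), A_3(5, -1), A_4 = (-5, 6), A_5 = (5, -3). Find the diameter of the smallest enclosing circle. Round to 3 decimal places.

13.454

The minimum enclosing circle of a finite set is fixed by two of the points (as a diameter) or three (as a circumcircle).
The farthest pair is A_4–A_5 with squared distance 181. The circle on this segment as diameter has centre (0, 1.5) and r² = 181/4 = 45.25.
Check A_1: distance² to centre = 36.25 ≤ 45.25, so it lies inside.
All remaining points lie in this disk, and no smaller disk contains both endpoints, so this is the minimum enclosing circle.
Diameter = 2r = 2√(45.25) ≈ 13.454.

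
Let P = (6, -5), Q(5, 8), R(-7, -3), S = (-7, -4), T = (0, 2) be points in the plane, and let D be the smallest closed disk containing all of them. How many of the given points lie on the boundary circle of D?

3

The minimum enclosing circle is determined by three boundary points: P, Q, S.
Their circumcentre is (-1/14, 15/14) with r² = 7225/98.
The farthest remaining point R is at distance² 6329/98 ≤ 7225/98.
The points at distance exactly r from the centre are P, Q, S — 3 points.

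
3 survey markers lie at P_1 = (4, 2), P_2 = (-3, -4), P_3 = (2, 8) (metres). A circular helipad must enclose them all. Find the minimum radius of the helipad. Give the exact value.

Side lengths²: P_1P_2² = 85, P_1P_3² = 40, P_2P_3² = 169.
Since P_2P_3² = 169 ≥ 85 + 40 = 125, the angle opposite P_2P_3 is not acute, so the smallest enclosing circle has P_2P_3 as diameter.
Centre = midpoint of P_2P_3 = (-0.5, 2), r² = 169/4 = 42.25.
r = √(42.25) = 6.5.

6.5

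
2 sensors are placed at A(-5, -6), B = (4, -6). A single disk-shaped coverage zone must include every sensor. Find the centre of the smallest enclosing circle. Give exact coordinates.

The smallest circle enclosing two points has them as diameter endpoints.
Centre = midpoint = (-0.5, -6); r² = |AB|²/4 = 81/4 = 20.25.
Centre = (-0.5, -6).

(-0.5, -6)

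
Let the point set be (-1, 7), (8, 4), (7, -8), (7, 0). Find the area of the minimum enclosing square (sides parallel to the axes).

The bounding box has width 9 and height 15.
An axis-aligned square enclosing the set must have side ≥ max(width, height).
So the minimum side is max(9, 15) = 15.
Area = 15² = 225.

225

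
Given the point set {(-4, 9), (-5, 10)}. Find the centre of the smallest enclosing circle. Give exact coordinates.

The smallest circle enclosing two points has them as diameter endpoints.
Centre = midpoint = (-4.5, 9.5); r² = |(-4, 9)−(-5, 10)|²/4 = 2/4 = 0.5.
Centre = (-4.5, 9.5).

(-4.5, 9.5)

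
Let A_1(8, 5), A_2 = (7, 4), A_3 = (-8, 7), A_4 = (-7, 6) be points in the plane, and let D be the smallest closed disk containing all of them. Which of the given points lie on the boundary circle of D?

A_1, A_3

A smallest enclosing disk is always determined by at most three of the input points on its boundary.
The farthest pair is A_1–A_3 with squared distance 260. The circle on this segment as diameter has centre (0, 6) and r² = 260/4 = 65.
Check A_2: distance² to centre = 53 ≤ 65, so it lies inside.
All remaining points lie in this disk, and no smaller disk contains both endpoints, so this is the minimum enclosing circle.
The points at distance exactly r from the centre are A_1, A_3 — 2 points.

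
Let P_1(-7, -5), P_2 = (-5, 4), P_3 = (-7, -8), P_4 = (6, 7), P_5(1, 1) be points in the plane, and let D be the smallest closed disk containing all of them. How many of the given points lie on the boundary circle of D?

2

The minimum enclosing circle of a finite set is fixed by two of the points (as a diameter) or three (as a circumcircle).
The farthest pair is P_3–P_4 with squared distance 394. The circle on this segment as diameter has centre (-0.5, -0.5) and r² = 394/4 = 98.5.
Check P_1: distance² to centre = 62.5 ≤ 98.5, so it lies inside.
All remaining points lie in this disk, and no smaller disk contains both endpoints, so this is the minimum enclosing circle.
The points at distance exactly r from the centre are P_3, P_4 — 2 points.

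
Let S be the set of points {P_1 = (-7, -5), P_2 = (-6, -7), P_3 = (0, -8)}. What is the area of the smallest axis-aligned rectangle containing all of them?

21

x ranges over [-7, 0], width 7.
y ranges over [-8, -5], height 3.
Area = 7 × 3 = 21.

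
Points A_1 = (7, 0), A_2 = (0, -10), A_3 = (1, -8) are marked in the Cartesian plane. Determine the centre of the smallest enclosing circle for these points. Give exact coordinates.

(3.5, -5)

Side lengths²: A_1A_2² = 149, A_1A_3² = 100, A_2A_3² = 5.
Since A_1A_2² = 149 ≥ 100 + 5 = 105, the angle opposite A_1A_2 is not acute, so the smallest enclosing circle has A_1A_2 as diameter.
Centre = midpoint of A_1A_2 = (3.5, -5), r² = 149/4 = 37.25.
Centre = (3.5, -5).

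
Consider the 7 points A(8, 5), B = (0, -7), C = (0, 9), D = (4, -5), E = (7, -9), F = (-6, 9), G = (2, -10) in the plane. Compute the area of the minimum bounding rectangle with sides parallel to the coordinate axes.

266

x ranges over [-6, 8], width 14.
y ranges over [-10, 9], height 19.
Area = 14 × 19 = 266.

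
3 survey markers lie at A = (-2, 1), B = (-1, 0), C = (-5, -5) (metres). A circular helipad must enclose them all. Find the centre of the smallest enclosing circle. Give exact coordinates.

Side lengths²: AB² = 2, AC² = 45, BC² = 41.
Since AC² = 45 ≥ 41 + 2 = 43, the angle opposite AC is not acute, so the smallest enclosing circle has AC as diameter.
Centre = midpoint of AC = (-3.5, -2), r² = 45/4 = 11.25.
Centre = (-3.5, -2).

(-3.5, -2)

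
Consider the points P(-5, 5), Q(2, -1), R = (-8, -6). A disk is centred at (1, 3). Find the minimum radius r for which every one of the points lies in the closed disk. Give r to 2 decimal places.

The required radius is the distance from (1, 3) to the farthest point.
Squared distances: 40, 17, 162.
Maximum is 162, attained at R.
r = √162 ≈ 12.73.

12.73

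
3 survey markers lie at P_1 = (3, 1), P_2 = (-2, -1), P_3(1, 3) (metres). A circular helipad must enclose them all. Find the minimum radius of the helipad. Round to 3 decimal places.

2.720

Side lengths²: P_1P_2² = 29, P_1P_3² = 8, P_2P_3² = 25.
Since P_1P_2² = 29 < 25 + 8 = 33, the triangle is acute, so the smallest enclosing circle is the circumcircle.
Circumcentre = (5/14, 5/14), r² = 725/98.
r = √(725/98) ≈ 2.720.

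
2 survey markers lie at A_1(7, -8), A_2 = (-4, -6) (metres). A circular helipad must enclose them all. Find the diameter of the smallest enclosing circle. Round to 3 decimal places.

11.180

The smallest circle enclosing two points has them as diameter endpoints.
Centre = midpoint = (1.5, -7); r² = |A_1A_2|²/4 = 125/4 = 31.25.
Diameter = 2r = 2√(31.25) ≈ 11.180.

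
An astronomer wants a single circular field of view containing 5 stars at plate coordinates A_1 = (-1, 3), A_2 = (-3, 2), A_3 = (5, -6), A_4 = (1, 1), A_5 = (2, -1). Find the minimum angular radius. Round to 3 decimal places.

The minimum enclosing circle of a finite set is fixed by two of the points (as a diameter) or three (as a circumcircle).
The farthest pair is A_2–A_3 with squared distance 128. The circle on this segment as diameter has centre (1, -2) and r² = 128/4 = 32.
Check A_1: distance² to centre = 29 ≤ 32, so it lies inside.
All remaining points lie in this disk, and no smaller disk contains both endpoints, so this is the minimum enclosing circle.
r = √32 ≈ 5.657.

5.657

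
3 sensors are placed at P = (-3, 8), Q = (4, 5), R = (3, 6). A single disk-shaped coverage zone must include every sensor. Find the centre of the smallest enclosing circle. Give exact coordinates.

(0.5, 6.5)

Side lengths²: PQ² = 58, PR² = 40, QR² = 2.
Since PQ² = 58 ≥ 40 + 2 = 42, the angle opposite PQ is not acute, so the smallest enclosing circle has PQ as diameter.
Centre = midpoint of PQ = (0.5, 6.5), r² = 58/4 = 14.5.
Centre = (0.5, 6.5).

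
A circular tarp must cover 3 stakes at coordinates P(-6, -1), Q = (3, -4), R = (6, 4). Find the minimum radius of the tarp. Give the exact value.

6.5

Side lengths²: PQ² = 90, PR² = 169, QR² = 73.
Since PR² = 169 ≥ 90 + 73 = 163, the angle opposite PR is not acute, so the smallest enclosing circle has PR as diameter.
Centre = midpoint of PR = (0, 1.5), r² = 169/4 = 42.25.
r = √(42.25) = 6.5.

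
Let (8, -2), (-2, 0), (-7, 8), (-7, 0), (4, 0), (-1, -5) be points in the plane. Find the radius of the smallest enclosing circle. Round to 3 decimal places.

By Welzl's lemma the MEC is supported by two points (diametrically opposite) or three points (on a circumcircle).
The farthest pair is (8, -2)–(-7, 8) with squared distance 325. The circle on this segment as diameter has centre (0.5, 3) and r² = 325/4 = 81.25.
Check (-2, 0): distance² to centre = 15.25 ≤ 81.25, so it lies inside.
All remaining points lie in this disk, and no smaller disk contains both endpoints, so this is the minimum enclosing circle.
r = √(81.25) ≈ 9.014.

9.014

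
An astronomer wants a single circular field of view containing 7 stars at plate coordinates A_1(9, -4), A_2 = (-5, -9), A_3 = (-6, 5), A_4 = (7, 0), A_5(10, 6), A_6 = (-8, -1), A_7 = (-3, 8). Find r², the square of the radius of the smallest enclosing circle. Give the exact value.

By Welzl's lemma the MEC is supported by two points (diametrically opposite) or three points (on a circumcircle).
The minimum enclosing circle is determined by three boundary points: A_2, A_5, A_7.
Their circumcentre is (67/30, -37/30) with r² = 50689/450.
The farthest remaining point A_3 is at distance² 47989/450 ≤ 50689/450.

50689/450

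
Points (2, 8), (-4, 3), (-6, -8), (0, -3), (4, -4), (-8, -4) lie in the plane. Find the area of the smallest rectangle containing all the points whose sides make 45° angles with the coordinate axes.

180

In coordinates u = x + y, v = x − y the rectangle is axis-aligned; the map (x,y)→(u,v) scales areas by 2.
u-values: 10, -1, -14, -3, 0, -12; range = 10 − (-14) = 24.
v-values: -6, -7, 2, 3, 8, -4; range = 8 − (-7) = 15.
Area = (24 × 15) / 2 = 180.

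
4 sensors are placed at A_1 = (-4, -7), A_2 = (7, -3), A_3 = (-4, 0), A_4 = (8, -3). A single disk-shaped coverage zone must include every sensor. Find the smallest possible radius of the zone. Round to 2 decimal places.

The minimum enclosing circle of a finite set is fixed by two of the points (as a diameter) or three (as a circumcircle).
The minimum enclosing circle is determined by three boundary points: A_1, A_3, A_4.
Their circumcentre is (1.5, -3.5) with r² = 42.5.
The farthest remaining point A_2 is at distance² 30.5 ≤ 42.5.
r = √(42.5) ≈ 6.52.

6.52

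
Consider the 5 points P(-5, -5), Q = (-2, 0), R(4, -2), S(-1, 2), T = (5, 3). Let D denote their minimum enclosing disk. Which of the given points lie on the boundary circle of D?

The farthest pair is P–T with squared distance 164. The circle on this segment as diameter has centre (0, -1) and r² = 164/4 = 41.
Check Q: distance² to centre = 5 ≤ 41, so it lies inside.
All remaining points lie in this disk, and no smaller disk contains both endpoints, so this is the minimum enclosing circle.
The points at distance exactly r from the centre are P, T — 2 points.

P, T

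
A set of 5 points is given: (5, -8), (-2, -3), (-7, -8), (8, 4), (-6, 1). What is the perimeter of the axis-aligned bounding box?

Width = max x − min x = 8 − (-7) = 15.
Height = max y − min y = 4 − (-8) = 12.
Perimeter = 2(15 + 12) = 54.

54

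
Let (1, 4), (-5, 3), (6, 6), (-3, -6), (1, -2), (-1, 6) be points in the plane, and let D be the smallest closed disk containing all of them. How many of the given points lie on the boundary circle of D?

2

A smallest enclosing disk is always determined by at most three of the input points on its boundary.
The farthest pair is (6, 6)–(-3, -6) with squared distance 225. The circle on this segment as diameter has centre (1.5, 0) and r² = 225/4 = 56.25.
Check (1, 4): distance² to centre = 16.25 ≤ 56.25, so it lies inside.
All remaining points lie in this disk, and no smaller disk contains both endpoints, so this is the minimum enclosing circle.
The points at distance exactly r from the centre are (6, 6), (-3, -6) — 2 points.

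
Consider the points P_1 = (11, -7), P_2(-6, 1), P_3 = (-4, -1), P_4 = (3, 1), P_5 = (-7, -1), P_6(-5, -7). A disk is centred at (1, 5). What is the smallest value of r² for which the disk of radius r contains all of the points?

The required radius is the distance from (1, 5) to the farthest point.
Squared distances: 244, 65, 61, 20, 100, 180.
Maximum is 244, attained at P_1.

244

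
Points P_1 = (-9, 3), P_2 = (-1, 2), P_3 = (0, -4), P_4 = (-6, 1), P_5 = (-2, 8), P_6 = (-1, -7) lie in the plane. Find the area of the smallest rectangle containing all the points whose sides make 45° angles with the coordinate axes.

In coordinates u = x + y, v = x − y the rectangle is axis-aligned; the map (x,y)→(u,v) scales areas by 2.
u-values: -6, 1, -4, -5, 6, -8; range = 6 − (-8) = 14.
v-values: -12, -3, 4, -7, -10, 6; range = 6 − (-12) = 18.
Area = (14 × 18) / 2 = 126.

126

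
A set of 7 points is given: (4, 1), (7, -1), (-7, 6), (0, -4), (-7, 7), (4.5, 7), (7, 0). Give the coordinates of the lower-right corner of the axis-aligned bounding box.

x-range [-7, 7], y-range [-4, 7].
The lower-right corner is (7, -4).

(7, -4)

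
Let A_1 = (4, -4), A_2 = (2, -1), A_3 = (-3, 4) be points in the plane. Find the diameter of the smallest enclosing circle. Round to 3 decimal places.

10.630

Side lengths²: A_1A_2² = 13, A_1A_3² = 113, A_2A_3² = 50.
Since A_1A_3² = 113 ≥ 50 + 13 = 63, the angle opposite A_1A_3 is not acute, so the smallest enclosing circle has A_1A_3 as diameter.
Centre = midpoint of A_1A_3 = (0.5, 0), r² = 113/4 = 28.25.
Diameter = 2r = 2√(28.25) ≈ 10.630.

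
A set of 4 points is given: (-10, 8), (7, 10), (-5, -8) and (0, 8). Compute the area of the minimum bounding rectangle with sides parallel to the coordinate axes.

306

x ranges over [-10, 7], width 17.
y ranges over [-8, 10], height 18.
Area = 17 × 18 = 306.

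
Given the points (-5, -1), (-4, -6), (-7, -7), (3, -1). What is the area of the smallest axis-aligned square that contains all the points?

100

The bounding box has width 10 and height 6.
An axis-aligned square enclosing the set must have side ≥ max(width, height).
So the minimum side is max(10, 6) = 10.
Area = 10² = 100.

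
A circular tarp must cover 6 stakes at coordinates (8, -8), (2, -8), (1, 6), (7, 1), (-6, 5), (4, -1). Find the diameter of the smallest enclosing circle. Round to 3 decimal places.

19.105

The farthest pair is (8, -8)–(-6, 5) with squared distance 365. The circle on this segment as diameter has centre (1, -1.5) and r² = 365/4 = 91.25.
Check (2, -8): distance² to centre = 43.25 ≤ 91.25, so it lies inside.
All remaining points lie in this disk, and no smaller disk contains both endpoints, so this is the minimum enclosing circle.
Diameter = 2r = 2√(91.25) ≈ 19.105.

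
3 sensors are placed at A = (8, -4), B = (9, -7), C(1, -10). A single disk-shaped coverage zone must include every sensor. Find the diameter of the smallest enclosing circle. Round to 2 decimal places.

Side lengths²: AB² = 10, AC² = 85, BC² = 73.
Since AC² = 85 ≥ 73 + 10 = 83, the angle opposite AC is not acute, so the smallest enclosing circle has AC as diameter.
Centre = midpoint of AC = (4.5, -7), r² = 85/4 = 21.25.
Diameter = 2r = 2√(21.25) ≈ 9.22.

9.22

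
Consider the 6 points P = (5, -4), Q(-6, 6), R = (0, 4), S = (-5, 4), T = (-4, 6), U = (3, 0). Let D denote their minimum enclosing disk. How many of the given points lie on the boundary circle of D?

2

A smallest enclosing disk is always determined by at most three of the input points on its boundary.
The farthest pair is P–Q with squared distance 221. The circle on this segment as diameter has centre (-0.5, 1) and r² = 221/4 = 55.25.
Check R: distance² to centre = 9.25 ≤ 55.25, so it lies inside.
All remaining points lie in this disk, and no smaller disk contains both endpoints, so this is the minimum enclosing circle.
The points at distance exactly r from the centre are P, Q — 2 points.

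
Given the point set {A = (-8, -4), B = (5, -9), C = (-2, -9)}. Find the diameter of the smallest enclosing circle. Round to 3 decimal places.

Side lengths²: AB² = 194, AC² = 61, BC² = 49.
Since AB² = 194 ≥ 61 + 49 = 110, the angle opposite AB is not acute, so the smallest enclosing circle has AB as diameter.
Centre = midpoint of AB = (-1.5, -6.5), r² = 194/4 = 48.5.
Diameter = 2r = 2√(48.5) ≈ 13.928.

13.928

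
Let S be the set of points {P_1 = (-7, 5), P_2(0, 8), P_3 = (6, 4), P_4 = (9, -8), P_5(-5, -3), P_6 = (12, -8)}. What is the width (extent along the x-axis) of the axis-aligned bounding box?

19

max x = 12, min x = -7, so width = 19.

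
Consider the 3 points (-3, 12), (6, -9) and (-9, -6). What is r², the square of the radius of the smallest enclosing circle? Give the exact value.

Call the three points A, B, C in the order given.
Side lengths²: AB² = 522, AC² = 360, BC² = 234.
Since AB² = 522 < 360 + 234 = 594, the triangle is acute, so the smallest enclosing circle is the circumcircle.
Circumcentre = (0.1875, 0.9375), r² = 132.5390625.

132.5390625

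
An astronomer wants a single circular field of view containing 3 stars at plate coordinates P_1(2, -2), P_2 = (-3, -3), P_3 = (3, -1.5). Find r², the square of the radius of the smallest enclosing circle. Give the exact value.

9.5625

Side lengths²: P_1P_2² = 26, P_1P_3² = 1.25, P_2P_3² = 38.25.
Since P_2P_3² = 38.25 ≥ 26 + 1.25 = 27.25, the angle opposite P_2P_3 is not acute, so the smallest enclosing circle has P_2P_3 as diameter.
Centre = midpoint of P_2P_3 = (0, -2.25), r² = 38.25/4 = 9.5625.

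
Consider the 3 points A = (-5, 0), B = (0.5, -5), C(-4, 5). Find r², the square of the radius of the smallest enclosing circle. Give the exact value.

Side lengths²: AB² = 55.25, AC² = 26, BC² = 120.25.
Since BC² = 120.25 ≥ 55.25 + 26 = 81.25, the angle opposite BC is not acute, so the smallest enclosing circle has BC as diameter.
Centre = midpoint of BC = (-1.75, 0), r² = 120.25/4 = 30.0625.

30.0625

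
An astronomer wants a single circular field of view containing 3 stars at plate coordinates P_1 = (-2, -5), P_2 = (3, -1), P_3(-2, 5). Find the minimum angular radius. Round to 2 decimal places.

5.00

Side lengths²: P_1P_2² = 41, P_1P_3² = 100, P_2P_3² = 61.
Since P_1P_3² = 100 < 61 + 41 = 102, the triangle is acute, so the smallest enclosing circle is the circumcircle.
Circumcentre = (-1.9, 0), r² = 25.01.
r = √(25.01) ≈ 5.00.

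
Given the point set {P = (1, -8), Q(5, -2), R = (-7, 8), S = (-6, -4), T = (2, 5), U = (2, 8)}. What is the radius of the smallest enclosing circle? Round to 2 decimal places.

8.96

A smallest enclosing disk is always determined by at most three of the input points on its boundary.
The minimum enclosing circle is determined by three boundary points: P, R, U.
Their circumcentre is (-2.5, 0.25) with r² = 80.3125.
The farthest remaining point Q is at distance² 61.3125 ≤ 80.3125.
r = √(80.3125) ≈ 8.96.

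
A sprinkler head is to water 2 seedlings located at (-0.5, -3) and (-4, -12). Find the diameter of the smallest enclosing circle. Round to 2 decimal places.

The smallest circle enclosing two points has them as diameter endpoints.
Centre = midpoint = (-2.25, -7.5); r² = |(-0.5, -3)−(-4, -12)|²/4 = 93.25/4 = 23.3125.
Diameter = 2r = 2√(23.3125) ≈ 9.66.

9.66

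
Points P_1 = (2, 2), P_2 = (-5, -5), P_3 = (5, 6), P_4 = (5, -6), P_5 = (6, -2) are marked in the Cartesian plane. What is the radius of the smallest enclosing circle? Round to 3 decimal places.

7.470

The minimum enclosing circle is determined by three boundary points: P_2, P_3, P_4.
Their circumcentre is (0.55, 0) with r² = 55.8025.
The farthest remaining point P_5 is at distance² 33.7025 ≤ 55.8025.
r = √(55.8025) ≈ 7.470.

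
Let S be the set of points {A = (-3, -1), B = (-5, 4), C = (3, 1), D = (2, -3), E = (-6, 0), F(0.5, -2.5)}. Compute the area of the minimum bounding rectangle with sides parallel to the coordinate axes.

63

x ranges over [-6, 3], width 9.
y ranges over [-3, 4], height 7.
Area = 9 × 7 = 63.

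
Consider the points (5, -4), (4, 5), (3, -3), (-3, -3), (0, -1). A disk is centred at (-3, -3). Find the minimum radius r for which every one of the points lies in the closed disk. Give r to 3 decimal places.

The required radius is the distance from (-3, -3) to the farthest point.
Squared distances: 65, 113, 36, 0, 13.
Maximum is 113, attained at (4, 5).
r = √113 ≈ 10.630.

10.630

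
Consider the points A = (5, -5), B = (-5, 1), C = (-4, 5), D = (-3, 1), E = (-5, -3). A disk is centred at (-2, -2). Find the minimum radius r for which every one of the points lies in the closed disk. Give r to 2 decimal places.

The required radius is the distance from (-2, -2) to the farthest point.
Squared distances: 58, 18, 53, 10, 10.
Maximum is 58, attained at A.
r = √58 ≈ 7.62.

7.62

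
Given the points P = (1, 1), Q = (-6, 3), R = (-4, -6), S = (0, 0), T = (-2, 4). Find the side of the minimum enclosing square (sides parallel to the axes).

The bounding box has width 7 and height 10.
An axis-aligned square enclosing the set must have side ≥ max(width, height).
So the minimum side is max(7, 10) = 10.

10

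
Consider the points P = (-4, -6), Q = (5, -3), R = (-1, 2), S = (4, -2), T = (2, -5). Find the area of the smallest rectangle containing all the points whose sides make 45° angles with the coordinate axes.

66

In coordinates u = x + y, v = x − y the rectangle is axis-aligned; the map (x,y)→(u,v) scales areas by 2.
u-values: -10, 2, 1, 2, -3; range = 2 − (-10) = 12.
v-values: 2, 8, -3, 6, 7; range = 8 − (-3) = 11.
Area = (12 × 11) / 2 = 66.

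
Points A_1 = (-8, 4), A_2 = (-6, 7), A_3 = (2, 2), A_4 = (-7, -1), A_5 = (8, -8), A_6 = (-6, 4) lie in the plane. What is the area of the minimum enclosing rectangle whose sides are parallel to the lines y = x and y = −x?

174

In coordinates u = x + y, v = x − y the rectangle is axis-aligned; the map (x,y)→(u,v) scales areas by 2.
u-values: -4, 1, 4, -8, 0, -2; range = 4 − (-8) = 12.
v-values: -12, -13, 0, -6, 16, -10; range = 16 − (-13) = 29.
Area = (12 × 29) / 2 = 174.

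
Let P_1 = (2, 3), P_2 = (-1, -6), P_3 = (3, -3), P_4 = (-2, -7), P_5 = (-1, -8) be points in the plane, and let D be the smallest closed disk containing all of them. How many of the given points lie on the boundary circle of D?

By Welzl's lemma the MEC is supported by two points (diametrically opposite) or three points (on a circumcircle).
The farthest pair is P_1–P_5 with squared distance 130. The circle on this segment as diameter has centre (0.5, -2.5) and r² = 130/4 = 32.5.
Check P_2: distance² to centre = 14.5 ≤ 32.5, so it lies inside.
All remaining points lie in this disk, and no smaller disk contains both endpoints, so this is the minimum enclosing circle.
The points at distance exactly r from the centre are P_1, P_5 — 2 points.

2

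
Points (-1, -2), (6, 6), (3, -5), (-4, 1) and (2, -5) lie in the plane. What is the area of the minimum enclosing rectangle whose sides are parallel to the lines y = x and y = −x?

97.5

In coordinates u = x + y, v = x − y the rectangle is axis-aligned; the map (x,y)→(u,v) scales areas by 2.
u-values: -3, 12, -2, -3, -3; range = 12 − (-3) = 15.
v-values: 1, 0, 8, -5, 7; range = 8 − (-5) = 13.
Area = (15 × 13) / 2 = 97.5.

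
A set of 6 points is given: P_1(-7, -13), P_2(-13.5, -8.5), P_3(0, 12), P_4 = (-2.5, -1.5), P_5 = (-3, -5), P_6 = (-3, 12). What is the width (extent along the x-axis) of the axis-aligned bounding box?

max x = 0, min x = -13.5, so width = 13.5.

13.5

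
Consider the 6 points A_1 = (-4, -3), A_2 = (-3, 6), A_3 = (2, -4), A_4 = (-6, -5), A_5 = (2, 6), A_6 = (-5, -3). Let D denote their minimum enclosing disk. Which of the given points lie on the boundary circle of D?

A_4, A_5

A smallest enclosing disk is always determined by at most three of the input points on its boundary.
The farthest pair is A_4–A_5 with squared distance 185. The circle on this segment as diameter has centre (-2, 0.5) and r² = 185/4 = 46.25.
Check A_1: distance² to centre = 16.25 ≤ 46.25, so it lies inside.
All remaining points lie in this disk, and no smaller disk contains both endpoints, so this is the minimum enclosing circle.
The points at distance exactly r from the centre are A_4, A_5 — 2 points.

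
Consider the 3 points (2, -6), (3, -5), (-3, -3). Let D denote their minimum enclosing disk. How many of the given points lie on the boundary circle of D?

Call the three points A, B, C in the order given.
Side lengths²: AB² = 2, AC² = 34, BC² = 40.
Since BC² = 40 ≥ 34 + 2 = 36, the angle opposite BC is not acute, so the smallest enclosing circle has BC as diameter.
Centre = midpoint of BC = (0, -4), r² = 40/4 = 10.
The points at distance exactly r from the centre are (3, -5), (-3, -3) — 2 points.

2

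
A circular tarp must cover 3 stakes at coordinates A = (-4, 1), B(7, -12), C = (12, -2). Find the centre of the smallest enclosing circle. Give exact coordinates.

Side lengths²: AB² = 290, AC² = 265, BC² = 125.
Since AB² = 290 < 265 + 125 = 390, the triangle is acute, so the smallest enclosing circle is the circumcircle.
Circumcentre = (47/14, -55/14), r² = 7685/98.
Centre = (47/14, -55/14).

(47/14, -55/14)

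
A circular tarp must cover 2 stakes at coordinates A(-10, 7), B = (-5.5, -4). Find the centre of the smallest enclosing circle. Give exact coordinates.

The smallest circle enclosing two points has them as diameter endpoints.
Centre = midpoint = (-7.75, 1.5); r² = |AB|²/4 = 141.25/4 = 35.3125.
Centre = (-7.75, 1.5).

(-7.75, 1.5)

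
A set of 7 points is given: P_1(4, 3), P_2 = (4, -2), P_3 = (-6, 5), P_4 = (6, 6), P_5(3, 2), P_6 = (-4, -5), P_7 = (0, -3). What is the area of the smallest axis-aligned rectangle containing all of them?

x ranges over [-6, 6], width 12.
y ranges over [-5, 6], height 11.
Area = 12 × 11 = 132.

132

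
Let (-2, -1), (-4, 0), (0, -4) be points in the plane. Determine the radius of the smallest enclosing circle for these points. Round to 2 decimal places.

2.83

Call the three points A, B, C in the order given.
Side lengths²: AB² = 5, AC² = 13, BC² = 32.
Since BC² = 32 ≥ 13 + 5 = 18, the angle opposite BC is not acute, so the smallest enclosing circle has BC as diameter.
Centre = midpoint of BC = (-2, -2), r² = 32/4 = 8.
r = √8 ≈ 2.83.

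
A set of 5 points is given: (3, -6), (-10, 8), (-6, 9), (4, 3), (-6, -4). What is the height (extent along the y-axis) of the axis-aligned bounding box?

max y = 9, min y = -6, so height = 15.

15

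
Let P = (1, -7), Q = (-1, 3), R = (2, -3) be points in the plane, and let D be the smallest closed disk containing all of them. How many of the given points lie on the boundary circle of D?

Side lengths²: PQ² = 104, PR² = 17, QR² = 45.
Since PQ² = 104 ≥ 45 + 17 = 62, the angle opposite PQ is not acute, so the smallest enclosing circle has PQ as diameter.
Centre = midpoint of PQ = (0, -2), r² = 104/4 = 26.
The points at distance exactly r from the centre are P, Q — 2 points.

2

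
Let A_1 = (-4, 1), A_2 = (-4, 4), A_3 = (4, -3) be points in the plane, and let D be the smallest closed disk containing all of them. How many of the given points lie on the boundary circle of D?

Side lengths²: A_1A_2² = 9, A_1A_3² = 80, A_2A_3² = 113.
Since A_2A_3² = 113 ≥ 80 + 9 = 89, the angle opposite A_2A_3 is not acute, so the smallest enclosing circle has A_2A_3 as diameter.
Centre = midpoint of A_2A_3 = (0, 0.5), r² = 113/4 = 28.25.
The points at distance exactly r from the centre are A_2, A_3 — 2 points.

2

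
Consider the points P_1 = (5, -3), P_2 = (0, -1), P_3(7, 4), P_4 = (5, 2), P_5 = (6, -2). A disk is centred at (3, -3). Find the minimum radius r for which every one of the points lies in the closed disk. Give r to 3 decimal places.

The required radius is the distance from (3, -3) to the farthest point.
Squared distances: 4, 13, 65, 29, 10.
Maximum is 65, attained at P_3.
r = √65 ≈ 8.062.

8.062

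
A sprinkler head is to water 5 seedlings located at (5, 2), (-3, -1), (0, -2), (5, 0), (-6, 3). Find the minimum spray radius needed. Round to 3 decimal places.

A smallest enclosing disk is always determined by at most three of the input points on its boundary.
The farthest pair is (5, 0)–(-6, 3) with squared distance 130. The circle on this segment as diameter has centre (-0.5, 1.5) and r² = 130/4 = 32.5.
Check (5, 2): distance² to centre = 30.5 ≤ 32.5, so it lies inside.
All remaining points lie in this disk, and no smaller disk contains both endpoints, so this is the minimum enclosing circle.
r = √(32.5) ≈ 5.701.

5.701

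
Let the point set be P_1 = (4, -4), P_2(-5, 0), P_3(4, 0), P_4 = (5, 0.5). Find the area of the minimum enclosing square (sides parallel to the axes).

The bounding box has width 10 and height 4.5.
An axis-aligned square enclosing the set must have side ≥ max(width, height).
So the minimum side is max(10, 4.5) = 10.
Area = 10² = 100.

100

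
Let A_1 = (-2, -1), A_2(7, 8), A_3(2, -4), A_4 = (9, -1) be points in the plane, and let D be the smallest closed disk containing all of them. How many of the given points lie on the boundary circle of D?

By Welzl's lemma the MEC is supported by two points (diametrically opposite) or three points (on a circumcircle).
The minimum enclosing circle is determined by three boundary points: A_1, A_2, A_3.
Their circumcentre is (51/14, 33/14) with r² = 4225/98.
The farthest remaining point A_4 is at distance² 3917/98 ≤ 4225/98.
The points at distance exactly r from the centre are A_1, A_2, A_3 — 3 points.

3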